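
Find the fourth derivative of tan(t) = 24*tan(t)^5 + 40*tan(t)^3 + 16*tan(t)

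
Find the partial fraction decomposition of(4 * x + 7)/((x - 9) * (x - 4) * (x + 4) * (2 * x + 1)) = 40/(1197*(2*x + 1)) + 9/(728*(x + 4)) - 23/(360*(x - 4)) + 43/(1235*(x - 9))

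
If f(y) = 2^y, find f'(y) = 2^y*log(2)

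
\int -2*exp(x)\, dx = -2*exp(x) + C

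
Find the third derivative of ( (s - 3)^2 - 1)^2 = 24*s - 72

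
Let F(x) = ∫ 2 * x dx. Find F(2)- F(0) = 4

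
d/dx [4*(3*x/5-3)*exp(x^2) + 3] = 24*x^2*exp(x^2)/5 - 24*x*exp(x^2) + 12*exp(x^2)/5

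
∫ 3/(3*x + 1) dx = log(-3*x - 1) + C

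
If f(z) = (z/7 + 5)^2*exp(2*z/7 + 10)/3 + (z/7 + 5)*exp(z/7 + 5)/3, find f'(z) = 2*z^2*exp(2*z/7 + 10)/1029 + z*exp(z/7 + 5)/147 + 22*z*exp(2*z/7 + 10)/147 + 2*exp(z/7 + 5)/7 + 20*exp(2*z/7 + 10)/7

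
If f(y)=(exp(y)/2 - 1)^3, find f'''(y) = 27*exp(3*y)/8 - 6*exp(2*y) + 3*exp(y)/2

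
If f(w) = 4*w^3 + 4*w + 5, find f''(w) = 24*w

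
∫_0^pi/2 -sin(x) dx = -1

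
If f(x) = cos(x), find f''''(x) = cos(x)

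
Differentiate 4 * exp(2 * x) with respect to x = 8*exp(2*x)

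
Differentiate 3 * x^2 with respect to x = 6*x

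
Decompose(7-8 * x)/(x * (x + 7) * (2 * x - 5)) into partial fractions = -52/(95*(2*x - 5)) + 9/(19*(x + 7)) - 1/(5*x)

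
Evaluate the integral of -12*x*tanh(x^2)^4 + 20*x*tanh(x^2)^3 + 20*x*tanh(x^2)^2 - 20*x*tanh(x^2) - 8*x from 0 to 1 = -(-2*tanh(1)^2 + 5*tanh(1) + 4)*tanh(1)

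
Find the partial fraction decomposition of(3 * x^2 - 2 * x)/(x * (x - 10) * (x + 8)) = 13/(9*(x + 8)) + 14/(9*(x - 10))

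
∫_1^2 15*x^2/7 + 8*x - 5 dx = 12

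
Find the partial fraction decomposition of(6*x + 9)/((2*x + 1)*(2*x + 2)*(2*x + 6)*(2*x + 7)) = 2/(5*(2*x + 7)) + 1/(5*(2*x + 1)) - 9/(40*(x + 3)) - 3/(40*(x + 1))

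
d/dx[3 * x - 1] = 3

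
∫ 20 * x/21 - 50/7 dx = 10*x^2/21 - 50*x/7 + C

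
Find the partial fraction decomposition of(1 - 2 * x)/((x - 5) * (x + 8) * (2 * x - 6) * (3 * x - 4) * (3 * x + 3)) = -9/(4312*(3*x - 4)) + 17/(168168*(x + 8)) - 1/(2352*(x + 1)) + 1/(528*(x - 3)) - 1/(1144*(x - 5))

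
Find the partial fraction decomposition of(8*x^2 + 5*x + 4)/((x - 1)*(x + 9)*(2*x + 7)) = -338/(99*(2*x + 7)) + 607/(110*(x + 9)) + 17/(90*(x - 1))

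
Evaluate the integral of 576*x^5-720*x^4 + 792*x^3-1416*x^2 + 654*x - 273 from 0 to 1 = -268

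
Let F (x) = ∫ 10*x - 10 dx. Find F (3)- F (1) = 20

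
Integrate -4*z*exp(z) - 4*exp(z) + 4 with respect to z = 4*z*(1 - exp(z)) + C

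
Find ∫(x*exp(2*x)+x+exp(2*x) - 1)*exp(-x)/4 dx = x*sinh(x)/2 + C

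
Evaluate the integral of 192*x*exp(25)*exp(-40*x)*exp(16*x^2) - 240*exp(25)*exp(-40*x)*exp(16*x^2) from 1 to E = -6*E + 6*exp((5 - 4*E)^2)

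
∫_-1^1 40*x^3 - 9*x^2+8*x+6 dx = 6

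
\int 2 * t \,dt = t^2 + C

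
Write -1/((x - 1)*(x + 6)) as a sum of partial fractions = 1/(7*(x + 6)) - 1/(7*(x - 1))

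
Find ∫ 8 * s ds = 4*s^2 + C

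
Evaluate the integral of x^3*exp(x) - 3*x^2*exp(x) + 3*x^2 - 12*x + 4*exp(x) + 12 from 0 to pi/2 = (-2 + pi/2)^3*(1 + exp(pi/2)) + 16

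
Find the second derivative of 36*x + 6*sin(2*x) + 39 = -24*sin(2*x)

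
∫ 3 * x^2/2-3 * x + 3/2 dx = x^3/2 - 3*x^2/2 + 3*x/2 + C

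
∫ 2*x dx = x^2 + C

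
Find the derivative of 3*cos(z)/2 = -3*sin(z)/2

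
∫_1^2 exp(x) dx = -E + exp(2)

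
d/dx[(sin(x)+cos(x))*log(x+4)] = sqrt(2)*(x*log(x + 4)*cos(x + pi/4) + 4*log(x + 4)*cos(x + pi/4) + sin(x + pi/4))/(x + 4)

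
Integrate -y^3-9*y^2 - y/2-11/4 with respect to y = -y^4/4 - 3*y^3 - y^2/4 - 11*y/4 + C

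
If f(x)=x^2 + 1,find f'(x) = 2*x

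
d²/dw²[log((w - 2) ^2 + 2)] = (-2*w^2 + 8*w - 4)/(w^4 - 8*w^3 + 28*w^2 - 48*w + 36)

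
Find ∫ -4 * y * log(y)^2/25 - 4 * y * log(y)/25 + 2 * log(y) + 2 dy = 2*y*(-y*log(y) + 25)*log(y)/25 + C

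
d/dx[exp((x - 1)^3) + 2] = 3*x^2*exp(x^3 - 3*x^2 + 3*x - 1) - 6*x*exp(x^3 - 3*x^2 + 3*x - 1) + 3*exp(x^3 - 3*x^2 + 3*x - 1)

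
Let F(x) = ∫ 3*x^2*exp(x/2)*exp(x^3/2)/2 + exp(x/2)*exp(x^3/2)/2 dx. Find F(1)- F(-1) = E - exp(-1)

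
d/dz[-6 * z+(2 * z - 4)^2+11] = 8*z - 22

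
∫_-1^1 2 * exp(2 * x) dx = -2*exp(-1) - (-1 + exp(-1))^2 + (-1 + E)^2 + 2*E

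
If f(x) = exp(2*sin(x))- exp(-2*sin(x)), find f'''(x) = 2*(-6*exp(4*sin(x))*sin(x) + 4*exp(4*sin(x))*cos(x)^2 - exp(4*sin(x)) + 6*sin(x) + 4*cos(x)^2 - 1)*exp(-2*sin(x))*cos(x)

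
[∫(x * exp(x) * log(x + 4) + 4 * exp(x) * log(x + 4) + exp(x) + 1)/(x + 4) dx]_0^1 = -4*log(2) + (1 + E)*log(5)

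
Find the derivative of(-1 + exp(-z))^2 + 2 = (2*exp(z) - 2)*exp(-2*z)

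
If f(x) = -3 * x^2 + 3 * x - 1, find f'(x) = 3 - 6*x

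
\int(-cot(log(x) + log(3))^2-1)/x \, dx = cot(log(3*x)) + C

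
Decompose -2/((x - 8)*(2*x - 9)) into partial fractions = 4/(7*(2*x - 9)) - 2/(7*(x - 8))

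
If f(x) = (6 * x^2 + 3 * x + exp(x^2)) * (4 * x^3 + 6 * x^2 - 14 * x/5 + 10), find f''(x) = 16*x^5*exp(x^2) + 24*x^4*exp(x^2) + 224*x^3*exp(x^2)/5 + 480*x^3 + 100*x^2*exp(x^2) + 576*x^2 + 36*x*exp(x^2)/5 + 36*x/5 + 32*exp(x^2) + 516/5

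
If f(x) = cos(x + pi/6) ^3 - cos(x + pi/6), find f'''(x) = (-54*sqrt(3)*sin(x)*cos(x) + 54*cos(x)^2 - 1)*sin(x + pi/6)/4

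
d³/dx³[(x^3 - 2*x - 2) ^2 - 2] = 120*x^3 - 96*x - 24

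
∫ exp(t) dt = exp(t) + C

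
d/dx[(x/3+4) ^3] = x^2/9 + 8*x/3 + 16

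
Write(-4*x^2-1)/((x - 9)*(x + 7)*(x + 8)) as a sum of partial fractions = -257/(17*(x + 8)) + 197/(16*(x + 7)) - 325/(272*(x - 9))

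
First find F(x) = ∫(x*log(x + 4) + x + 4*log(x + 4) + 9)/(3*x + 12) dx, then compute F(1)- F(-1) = -8*log(3)/3 + 10*log(5)/3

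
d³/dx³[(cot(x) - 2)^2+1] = -24*cot(x)^5 + 24*cot(x)^4 - 40*cot(x)^3 + 32*cot(x)^2 - 16*cot(x) + 8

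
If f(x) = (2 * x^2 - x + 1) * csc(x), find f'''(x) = (2*x^2*cos(x)/sin(x) - 12*x^2*cos(x)/sin(x)^3 - 12*x - x*cos(x)/sin(x) + 24*x/sin(x)^2 + 6*x*cos(x)/sin(x)^3 + 3 - 11*cos(x)/sin(x) - 6/sin(x)^2 - 6*cos(x)/sin(x)^3)/sin(x)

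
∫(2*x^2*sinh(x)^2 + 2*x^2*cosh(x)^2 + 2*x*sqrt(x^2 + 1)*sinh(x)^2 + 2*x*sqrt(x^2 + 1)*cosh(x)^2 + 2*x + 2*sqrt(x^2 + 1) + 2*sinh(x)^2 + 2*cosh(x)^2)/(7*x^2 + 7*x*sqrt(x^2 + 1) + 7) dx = 2*log(x + sqrt(x^2 + 1))/7 + sinh(2*x)/7 + C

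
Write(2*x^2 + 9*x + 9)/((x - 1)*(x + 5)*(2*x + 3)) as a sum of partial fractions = 1/(3*(x + 5)) + 2/(3*(x - 1))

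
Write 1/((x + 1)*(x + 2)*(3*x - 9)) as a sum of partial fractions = 1/(15*(x + 2)) - 1/(12*(x + 1)) + 1/(60*(x - 3))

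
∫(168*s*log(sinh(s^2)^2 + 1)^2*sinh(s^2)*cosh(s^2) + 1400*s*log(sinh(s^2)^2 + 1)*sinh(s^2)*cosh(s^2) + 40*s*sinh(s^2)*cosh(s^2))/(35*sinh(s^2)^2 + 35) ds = 2*(56*log(cosh(s^2))^2 + 350*log(cosh(s^2)) + 10)*log(cosh(s^2))/35 + C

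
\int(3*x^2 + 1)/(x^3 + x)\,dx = log(2*x^3 + 2*x) + C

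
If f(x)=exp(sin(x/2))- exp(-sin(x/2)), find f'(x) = (exp(sin(x/2)) + exp(-sin(x/2)))*cos(x/2)/2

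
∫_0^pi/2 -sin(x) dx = -1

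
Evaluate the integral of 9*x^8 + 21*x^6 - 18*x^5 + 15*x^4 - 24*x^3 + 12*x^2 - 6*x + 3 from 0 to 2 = 730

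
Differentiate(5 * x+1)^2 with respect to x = 50*x + 10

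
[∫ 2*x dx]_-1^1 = 0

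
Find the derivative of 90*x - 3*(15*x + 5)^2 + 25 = -1350*x - 360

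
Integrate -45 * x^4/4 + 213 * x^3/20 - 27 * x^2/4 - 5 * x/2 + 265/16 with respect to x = -9*x^5/4 + 213*x^4/80 - 9*x^3/4 - 5*x^2/4 + 265*x/16 + C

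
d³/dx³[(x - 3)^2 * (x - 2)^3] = 60*x^2 - 288*x + 342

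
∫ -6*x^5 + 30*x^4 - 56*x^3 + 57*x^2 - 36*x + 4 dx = -x^6 + 6*x^5 - 14*x^4 + 19*x^3 - 18*x^2 + 4*x + C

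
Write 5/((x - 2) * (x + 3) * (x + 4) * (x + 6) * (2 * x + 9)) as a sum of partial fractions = -80/(117*(2*x + 9)) + 5/(144*(x + 6)) + 5/(12*(x + 4)) - 1/(9*(x + 3)) + 1/(624*(x - 2))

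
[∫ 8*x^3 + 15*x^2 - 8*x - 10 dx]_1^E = 7 + (5 + 2*E)*(-2*E + exp(3))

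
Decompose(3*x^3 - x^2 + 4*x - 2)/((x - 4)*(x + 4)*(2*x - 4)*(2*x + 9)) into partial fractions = 193/(34*(2*x + 9)) - 113/(48*(x + 4)) - 1/(12*(x - 2)) + 95/(272*(x - 4))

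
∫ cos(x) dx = sin(x) + C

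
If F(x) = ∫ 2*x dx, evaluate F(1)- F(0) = 1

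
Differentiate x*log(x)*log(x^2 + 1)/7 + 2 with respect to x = (x^2*log(x)*log(x^2 + 1) + 2*x^2*log(x) + x^2*log(x^2 + 1) + log(x)*log(x^2 + 1) + log(x^2 + 1))/(7*x^2 + 7)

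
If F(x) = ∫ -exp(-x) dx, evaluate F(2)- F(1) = -exp(-1) + exp(-2)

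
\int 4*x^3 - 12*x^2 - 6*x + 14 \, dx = x^4 - 4*x^3 - 3*x^2 + 14*x + C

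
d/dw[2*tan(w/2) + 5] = cos(w/2)^(-2)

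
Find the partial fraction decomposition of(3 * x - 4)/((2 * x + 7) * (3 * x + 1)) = -15/(19*(3*x + 1)) + 29/(19*(2*x + 7))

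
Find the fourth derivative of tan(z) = 24*tan(z)^5 + 40*tan(z)^3 + 16*tan(z)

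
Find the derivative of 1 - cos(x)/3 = sin(x)/3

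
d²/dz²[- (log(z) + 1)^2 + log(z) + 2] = (2*log(z) - 1)/z^2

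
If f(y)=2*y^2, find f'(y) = 4*y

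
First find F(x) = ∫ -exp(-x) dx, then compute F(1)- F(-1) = -E + exp(-1)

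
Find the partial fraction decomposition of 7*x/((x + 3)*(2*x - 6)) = 7/(4*(x + 3)) + 7/(4*(x - 3))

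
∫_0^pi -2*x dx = -pi^2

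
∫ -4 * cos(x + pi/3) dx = -4*sin(x + pi/3) + C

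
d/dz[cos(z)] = -sin(z)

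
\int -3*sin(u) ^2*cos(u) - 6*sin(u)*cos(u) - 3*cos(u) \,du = -(sin(u) + 1)^3 + C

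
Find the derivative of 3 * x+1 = 3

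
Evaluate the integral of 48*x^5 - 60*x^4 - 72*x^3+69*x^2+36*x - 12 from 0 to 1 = 7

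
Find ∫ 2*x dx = x^2 + C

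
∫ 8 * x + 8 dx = 4*x^2 + 8*x + C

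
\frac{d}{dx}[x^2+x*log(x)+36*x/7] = 2*x + log(x) + 43/7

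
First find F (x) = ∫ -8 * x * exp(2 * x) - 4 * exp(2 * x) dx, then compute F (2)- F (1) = -8*exp(4) + 4*exp(2)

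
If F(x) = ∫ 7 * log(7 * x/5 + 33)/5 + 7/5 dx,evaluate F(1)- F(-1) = -158*log(158/5)/5 + 172*log(172/5)/5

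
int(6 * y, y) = 3*y^2 + C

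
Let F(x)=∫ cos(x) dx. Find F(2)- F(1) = -sin(1) + sin(2)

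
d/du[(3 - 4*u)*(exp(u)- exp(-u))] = (-4*u*exp(2*u) - 4*u - exp(2*u) + 7)*exp(-u)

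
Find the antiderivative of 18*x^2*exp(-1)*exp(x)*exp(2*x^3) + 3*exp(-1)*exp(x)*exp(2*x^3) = 3*exp(2*x^3 + x - 1) + C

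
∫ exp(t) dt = exp(t) + C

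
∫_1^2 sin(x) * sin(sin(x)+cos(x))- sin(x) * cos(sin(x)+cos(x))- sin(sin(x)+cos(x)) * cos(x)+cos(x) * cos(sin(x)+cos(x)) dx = sqrt(2)*(-sin(pi/4 + sqrt(2)*sin(pi/4 + 1)) + sin(sqrt(2)*sin(pi/4 + 2) + pi/4))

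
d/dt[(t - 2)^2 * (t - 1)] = 3*t^2 - 10*t + 8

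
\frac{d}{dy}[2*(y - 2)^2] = 4*y - 8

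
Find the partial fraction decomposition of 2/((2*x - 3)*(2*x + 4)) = 2/(7*(2*x - 3)) - 1/(7*(x + 2))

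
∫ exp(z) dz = exp(z) + C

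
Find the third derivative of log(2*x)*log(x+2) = (2*x^3*log(x) + 2*x^3*log(x + 2) - 6*x^3 + 2*x^3*log(2) + 12*x^2*log(x + 2) - 18*x^2 + 24*x*log(x + 2) - 12*x + 16*log(x + 2))/(x^6 + 6*x^5 + 12*x^4 + 8*x^3)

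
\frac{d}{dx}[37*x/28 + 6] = 37/28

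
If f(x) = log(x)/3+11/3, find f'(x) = 1/(3*x)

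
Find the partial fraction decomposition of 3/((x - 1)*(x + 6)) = -3/(7*(x + 6)) + 3/(7*(x - 1))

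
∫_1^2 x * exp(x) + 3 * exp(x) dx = -3*E + 4*exp(2)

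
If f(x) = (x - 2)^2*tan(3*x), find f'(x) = 3*x^2/cos(3*x)^2 + 2*x*tan(3*x) - 12*x/cos(3*x)^2 - 4*tan(3*x) + 12/cos(3*x)^2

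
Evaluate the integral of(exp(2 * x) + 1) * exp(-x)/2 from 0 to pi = -exp(-pi)/2 + exp(pi)/2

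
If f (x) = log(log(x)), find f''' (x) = (2*log(x)^2 + 3*log(x) + 2)/(x^3*log(x)^3)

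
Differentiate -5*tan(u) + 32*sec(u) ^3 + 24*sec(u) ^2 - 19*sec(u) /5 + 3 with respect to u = -5*tan(u)^2 + 96*tan(u)*sec(u)^3 + 48*tan(u)*sec(u)^2 - 19*tan(u)*sec(u)/5 - 5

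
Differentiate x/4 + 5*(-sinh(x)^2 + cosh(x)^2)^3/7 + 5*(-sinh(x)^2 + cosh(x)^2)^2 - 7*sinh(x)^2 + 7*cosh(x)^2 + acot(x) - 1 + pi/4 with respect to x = (x^2 - 3)/(4*x^2 + 4)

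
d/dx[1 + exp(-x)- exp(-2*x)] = (2 - exp(x))*exp(-2*x)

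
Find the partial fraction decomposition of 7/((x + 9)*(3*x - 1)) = 3/(4*(3*x - 1)) - 1/(4*(x + 9))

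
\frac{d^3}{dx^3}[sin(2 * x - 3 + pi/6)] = -8*cos(2*x - 3 + pi/6)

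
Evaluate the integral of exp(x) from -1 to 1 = E - exp(-1)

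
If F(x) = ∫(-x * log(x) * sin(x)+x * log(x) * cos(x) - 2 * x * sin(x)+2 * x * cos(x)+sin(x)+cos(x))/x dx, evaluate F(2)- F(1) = -2*sin(1) - 2*cos(1) + (log(2) + 2)*(cos(2) + sin(2))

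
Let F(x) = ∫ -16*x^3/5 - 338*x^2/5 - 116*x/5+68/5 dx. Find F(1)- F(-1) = -268/15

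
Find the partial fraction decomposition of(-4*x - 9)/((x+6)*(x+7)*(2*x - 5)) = -4/(17*(2*x - 5)) + 1/(x + 7) - 15/(17*(x + 6))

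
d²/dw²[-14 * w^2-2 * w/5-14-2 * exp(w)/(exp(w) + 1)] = (-28*exp(3*w) - 82*exp(2*w) - 86*exp(w) - 28)/(exp(3*w) + 3*exp(2*w) + 3*exp(w) + 1)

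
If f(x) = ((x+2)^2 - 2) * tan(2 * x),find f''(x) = 8*x^2*tan(2*x)^3 + 8*x^2*tan(2*x) + 32*x*tan(2*x)^3 + 8*x*tan(2*x)^2 + 32*x*tan(2*x) + 8*x + 16*tan(2*x)^3 + 16*tan(2*x)^2 + 18*tan(2*x) + 16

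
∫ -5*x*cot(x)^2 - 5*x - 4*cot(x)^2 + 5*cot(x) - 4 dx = (5*x + 4)*cot(x) + C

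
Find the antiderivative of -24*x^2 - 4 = -8*x^3 - 4*x + C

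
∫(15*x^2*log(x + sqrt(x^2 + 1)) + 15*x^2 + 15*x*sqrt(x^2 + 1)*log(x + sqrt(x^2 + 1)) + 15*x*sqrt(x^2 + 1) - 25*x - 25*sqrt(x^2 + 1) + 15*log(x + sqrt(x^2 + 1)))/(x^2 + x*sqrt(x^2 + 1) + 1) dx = 5*(3*x - 5)*log(x + sqrt(x^2 + 1)) + C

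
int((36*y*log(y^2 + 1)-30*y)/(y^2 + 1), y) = 3*(3*log(y^2 + 1) - 5)*log(y^2 + 1) + C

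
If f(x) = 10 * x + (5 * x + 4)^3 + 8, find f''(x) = 750*x + 600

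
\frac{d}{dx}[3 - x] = -1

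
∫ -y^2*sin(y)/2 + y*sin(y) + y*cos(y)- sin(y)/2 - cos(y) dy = (y - 1)^2*cos(y)/2 + C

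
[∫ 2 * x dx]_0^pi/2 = pi^2/4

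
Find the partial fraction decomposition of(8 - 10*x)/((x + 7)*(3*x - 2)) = 4/(23*(3*x - 2)) - 78/(23*(x + 7))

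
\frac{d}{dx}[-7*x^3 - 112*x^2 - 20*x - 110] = -21*x^2 - 224*x - 20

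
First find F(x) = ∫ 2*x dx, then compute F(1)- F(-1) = 0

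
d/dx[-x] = -1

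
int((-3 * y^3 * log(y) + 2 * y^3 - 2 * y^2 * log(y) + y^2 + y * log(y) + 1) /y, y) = -(log(y) - 1)*(y^3 + y^2 - y - 1) + C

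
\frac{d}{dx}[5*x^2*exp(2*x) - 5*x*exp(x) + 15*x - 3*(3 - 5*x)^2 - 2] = 10*x^2*exp(2*x) + 10*x*exp(2*x) - 5*x*exp(x) - 150*x - 5*exp(x) + 105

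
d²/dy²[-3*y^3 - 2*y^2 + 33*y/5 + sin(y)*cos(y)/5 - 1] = -18*y - 2*sin(2*y)/5 - 4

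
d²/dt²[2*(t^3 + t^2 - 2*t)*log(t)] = (12*t^2*log(t) + 10*t^2 + 4*t*log(t) + 6*t - 4)/t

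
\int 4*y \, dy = 2*y^2 + C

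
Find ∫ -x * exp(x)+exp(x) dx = (2 - x)*exp(x) + C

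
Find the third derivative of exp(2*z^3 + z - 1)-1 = 216*z^6*exp(2*z^3 + z - 1) + 108*z^4*exp(2*z^3 + z - 1) + 216*z^3*exp(2*z^3 + z - 1) + 18*z^2*exp(2*z^3 + z - 1) + 36*z*exp(2*z^3 + z - 1) + 13*exp(2*z^3 + z - 1)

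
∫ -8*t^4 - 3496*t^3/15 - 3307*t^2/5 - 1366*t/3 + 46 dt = -8*t^5/5 - 874*t^4/15 - 3307*t^3/15 - 683*t^2/3 + 46*t + C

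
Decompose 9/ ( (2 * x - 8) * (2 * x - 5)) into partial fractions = -3/(2*x - 5) + 3/(2*(x - 4))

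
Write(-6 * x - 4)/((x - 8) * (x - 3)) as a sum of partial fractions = 22/(5*(x - 3)) - 52/(5*(x - 8))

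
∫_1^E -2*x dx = 1 - exp(2)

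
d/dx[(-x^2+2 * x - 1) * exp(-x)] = (x^2 - 4*x + 3)*exp(-x)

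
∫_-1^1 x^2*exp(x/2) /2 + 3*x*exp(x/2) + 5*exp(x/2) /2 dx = 4*exp(1/2)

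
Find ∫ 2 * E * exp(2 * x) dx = exp(2*x + 1) + C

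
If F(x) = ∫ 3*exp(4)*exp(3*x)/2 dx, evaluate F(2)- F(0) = -exp(4)/2 + exp(10)/2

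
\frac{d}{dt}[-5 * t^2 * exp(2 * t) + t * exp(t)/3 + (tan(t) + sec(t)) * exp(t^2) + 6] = -10*t^2*exp(2*t) - 10*t*exp(2*t) + t*exp(t)/3 + 2*t*exp(t^2)*tan(t) + 2*t*exp(t^2)/cos(t) + exp(t)/3 + exp(t^2)*sin(t)/cos(t)^2 + exp(t^2)/cos(t)^2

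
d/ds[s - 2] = 1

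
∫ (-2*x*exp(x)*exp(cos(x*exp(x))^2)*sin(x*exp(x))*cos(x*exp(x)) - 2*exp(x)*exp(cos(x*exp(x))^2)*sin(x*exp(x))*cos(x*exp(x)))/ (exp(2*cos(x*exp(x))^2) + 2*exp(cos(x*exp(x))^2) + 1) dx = E/(exp(sin(x*exp(x))^2) + E) + C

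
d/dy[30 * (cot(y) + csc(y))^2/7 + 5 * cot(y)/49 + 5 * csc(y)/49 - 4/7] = -5*(cos(y) + 1 + 84*cos(y)^2/sin(y) + 168*cos(y)/sin(y) + 84/sin(y))/(49*sin(y)^2)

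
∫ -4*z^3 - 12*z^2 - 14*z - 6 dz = -z^4 - 4*z^3 - 7*z^2 - 6*z + C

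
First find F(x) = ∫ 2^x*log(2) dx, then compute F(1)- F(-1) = 3/2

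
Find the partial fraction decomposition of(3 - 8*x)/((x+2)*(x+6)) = -51/(4*(x + 6)) + 19/(4*(x + 2))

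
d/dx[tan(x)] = cos(x)^(-2)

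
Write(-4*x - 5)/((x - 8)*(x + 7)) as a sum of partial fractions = -23/(15*(x + 7)) - 37/(15*(x - 8))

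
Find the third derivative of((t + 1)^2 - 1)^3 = 120*t^3 + 360*t^2 + 288*t + 48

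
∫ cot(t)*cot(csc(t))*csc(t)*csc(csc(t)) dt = csc(csc(t)) + C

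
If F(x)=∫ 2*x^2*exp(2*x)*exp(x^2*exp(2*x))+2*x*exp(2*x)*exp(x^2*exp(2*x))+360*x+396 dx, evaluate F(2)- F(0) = 1511 + exp(4*exp(4))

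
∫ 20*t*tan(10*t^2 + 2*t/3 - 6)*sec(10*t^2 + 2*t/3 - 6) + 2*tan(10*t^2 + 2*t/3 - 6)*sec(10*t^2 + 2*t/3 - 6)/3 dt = sec(10*t^2 + 2*t/3 - 6) + C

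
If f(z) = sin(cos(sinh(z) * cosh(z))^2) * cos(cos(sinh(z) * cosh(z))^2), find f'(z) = (sin(cos(2*sinh(z)*cosh(z)) - 2*sinh(z)*cosh(z) + 1) - sin(cos(2*sinh(z)*cosh(z)) + 2*sinh(z)*cosh(z) + 1))*cosh(2*z)/2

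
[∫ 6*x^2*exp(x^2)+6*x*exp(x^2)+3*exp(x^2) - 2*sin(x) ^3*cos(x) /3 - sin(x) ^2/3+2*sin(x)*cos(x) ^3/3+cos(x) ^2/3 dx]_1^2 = -6*E - sin(2)/6 + sin(4)/6 + cos(4)/24 - cos(8)/24 + 9*exp(4)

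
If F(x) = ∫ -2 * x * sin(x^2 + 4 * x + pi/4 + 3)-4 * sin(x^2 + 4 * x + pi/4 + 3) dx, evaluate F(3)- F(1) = -cos(pi/4 + 8) + cos(pi/4 + 24)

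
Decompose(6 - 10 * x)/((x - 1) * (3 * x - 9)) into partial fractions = 2/(3*(x - 1)) - 4/(x - 3)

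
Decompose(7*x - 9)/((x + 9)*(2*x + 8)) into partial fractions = 36/(5*(x + 9)) - 37/(10*(x + 4))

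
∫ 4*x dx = 2*x^2 + C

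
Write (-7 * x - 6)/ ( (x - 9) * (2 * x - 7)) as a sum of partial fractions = 61/(11*(2*x - 7)) - 69/(11*(x - 9))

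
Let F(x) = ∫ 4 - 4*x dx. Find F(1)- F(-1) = 8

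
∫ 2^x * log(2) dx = 2^x + C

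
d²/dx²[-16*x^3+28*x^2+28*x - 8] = 56 - 96*x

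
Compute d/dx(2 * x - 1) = 2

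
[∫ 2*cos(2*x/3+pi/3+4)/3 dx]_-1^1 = sin((pi + 14)/3) - sin((pi + 10)/3)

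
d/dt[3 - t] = -1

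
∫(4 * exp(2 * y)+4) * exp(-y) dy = 8*sinh(y) + C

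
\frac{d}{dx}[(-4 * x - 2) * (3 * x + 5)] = -24*x - 26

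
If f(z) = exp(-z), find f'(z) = -exp(-z)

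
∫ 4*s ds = 2*s^2 + C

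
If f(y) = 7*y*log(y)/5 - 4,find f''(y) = 7/(5*y)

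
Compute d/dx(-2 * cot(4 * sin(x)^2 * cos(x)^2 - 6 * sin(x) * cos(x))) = 8*(4*sin(x)*cos(x) - 3)*sin(x + pi/4)*cos(x + pi/4)/sin(2*(2*sin(x)^3 - 2*sin(x) + 3*cos(x))*sin(x))^2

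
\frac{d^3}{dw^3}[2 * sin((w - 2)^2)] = -16*w^3*cos(w^2 - 4*w + 4) + 96*w^2*cos(w^2 - 4*w + 4) - 24*w*sin(w^2 - 4*w + 4) - 192*w*cos(w^2 - 4*w + 4) + 48*sin(w^2 - 4*w + 4) + 128*cos(w^2 - 4*w + 4)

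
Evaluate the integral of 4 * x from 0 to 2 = 8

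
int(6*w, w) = 3*w^2 + C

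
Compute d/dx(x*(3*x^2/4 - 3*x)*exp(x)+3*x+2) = 3*x^3*exp(x)/4 - 3*x^2*exp(x)/4 - 6*x*exp(x) + 3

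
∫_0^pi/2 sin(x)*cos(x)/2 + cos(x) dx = 5/4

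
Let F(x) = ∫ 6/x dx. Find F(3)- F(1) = 6*log(3)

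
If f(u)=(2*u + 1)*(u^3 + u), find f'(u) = 8*u^3 + 3*u^2 + 4*u + 1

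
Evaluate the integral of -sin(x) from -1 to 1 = 0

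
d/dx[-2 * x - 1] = -2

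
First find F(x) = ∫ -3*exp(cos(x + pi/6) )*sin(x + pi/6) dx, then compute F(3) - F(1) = -3*exp(cos(pi/6 + 1)) + 3*exp(cos(pi/6 + 3))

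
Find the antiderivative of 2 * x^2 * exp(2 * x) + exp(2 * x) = (x^2 - x + 1)*exp(2*x) + C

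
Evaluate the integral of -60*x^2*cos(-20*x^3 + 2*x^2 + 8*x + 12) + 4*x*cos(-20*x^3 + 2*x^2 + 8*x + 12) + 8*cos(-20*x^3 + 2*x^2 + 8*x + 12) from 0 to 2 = -sin(12) - sin(124)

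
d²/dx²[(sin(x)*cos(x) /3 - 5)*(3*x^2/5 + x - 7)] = -2*x^2*sin(2*x)/5 - 2*x*sin(2*x)/3 + 4*x*cos(2*x)/5 + 73*sin(2*x)/15 + 2*cos(2*x)/3 - 6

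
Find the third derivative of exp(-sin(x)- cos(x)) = (sqrt(2)*sin(3*x + pi/4)/2 - 3*cos(2*x) - sqrt(2)*cos(x + pi/4)/2)*exp(-sqrt(2)*sin(x + pi/4))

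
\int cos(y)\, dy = sin(y) + C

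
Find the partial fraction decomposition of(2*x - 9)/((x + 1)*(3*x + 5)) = 37/(2*(3*x + 5)) - 11/(2*(x + 1))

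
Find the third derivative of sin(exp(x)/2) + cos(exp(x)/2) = sqrt(2)*(-exp(2*x)*cos((2*exp(x) + pi)/4) - 6*exp(x)*sin((2*exp(x) + pi)/4) + 4*cos((2*exp(x) + pi)/4))*exp(x)/8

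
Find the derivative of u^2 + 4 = 2*u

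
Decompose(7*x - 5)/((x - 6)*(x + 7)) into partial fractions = 54/(13*(x + 7)) + 37/(13*(x - 6))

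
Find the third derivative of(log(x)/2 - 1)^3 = (3*log(x)^2 - 21*log(x) + 33)/(4*x^3)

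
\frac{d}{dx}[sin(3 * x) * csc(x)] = -sin(3*x)*cot(x)*csc(x) + 3*cos(3*x)*csc(x)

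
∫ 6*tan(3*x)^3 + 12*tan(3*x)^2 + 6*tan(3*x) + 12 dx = (tan(3*x) + 2)^2 + C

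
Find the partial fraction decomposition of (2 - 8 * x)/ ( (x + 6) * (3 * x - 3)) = -50/(21*(x + 6)) - 2/(7*(x - 1))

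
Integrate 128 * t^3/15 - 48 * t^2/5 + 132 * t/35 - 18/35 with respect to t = 32*t^4/15 - 16*t^3/5 + 66*t^2/35 - 18*t/35 + C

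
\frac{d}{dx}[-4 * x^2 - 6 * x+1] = -8*x - 6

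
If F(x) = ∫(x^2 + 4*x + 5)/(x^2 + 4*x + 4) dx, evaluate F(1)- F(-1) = 8/3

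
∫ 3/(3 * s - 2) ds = log(6*s - 4) + C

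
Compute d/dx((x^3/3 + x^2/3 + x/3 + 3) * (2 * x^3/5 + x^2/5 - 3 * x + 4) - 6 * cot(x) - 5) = 4*x^5/5 + x^4 - 16*x^3/5 + 24*x^2/5 + 28*x/15 + 6*cot(x)^2 - 5/3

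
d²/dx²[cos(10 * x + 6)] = -100*cos(10*x + 6)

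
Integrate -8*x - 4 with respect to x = -4*x^2 - 4*x + C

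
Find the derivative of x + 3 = 1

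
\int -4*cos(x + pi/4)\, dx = -4*sin(x + pi/4) + C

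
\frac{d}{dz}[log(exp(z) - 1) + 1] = exp(z)/(exp(z) - 1)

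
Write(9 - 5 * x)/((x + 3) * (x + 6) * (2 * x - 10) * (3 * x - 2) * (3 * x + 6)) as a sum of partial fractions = -153/(45760*(3*x - 2)) + 13/(5280*(x + 6)) - 1/(66*(x + 3)) + 19/(1344*(x + 2)) - 1/(3003*(x - 5))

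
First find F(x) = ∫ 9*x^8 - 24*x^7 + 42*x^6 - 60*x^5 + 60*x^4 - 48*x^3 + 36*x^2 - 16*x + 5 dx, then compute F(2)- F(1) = 135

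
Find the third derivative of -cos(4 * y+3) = -64*sin(4*y + 3)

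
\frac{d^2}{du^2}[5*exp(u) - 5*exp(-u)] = (5*exp(2*u) - 5)*exp(-u)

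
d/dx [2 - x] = -1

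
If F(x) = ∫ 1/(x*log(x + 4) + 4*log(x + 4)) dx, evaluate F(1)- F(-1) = -log(log(3)) + log(log(5))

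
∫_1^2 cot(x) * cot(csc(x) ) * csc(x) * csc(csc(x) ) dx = -csc(csc(1)) + csc(csc(2))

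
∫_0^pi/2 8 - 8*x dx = 4 - 4*(-1 + pi/2)^2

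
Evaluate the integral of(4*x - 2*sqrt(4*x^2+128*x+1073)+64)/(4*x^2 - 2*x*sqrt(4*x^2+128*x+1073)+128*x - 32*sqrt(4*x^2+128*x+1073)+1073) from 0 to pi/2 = log(-32/7 - pi/7 + sqrt(1 + (-32/7 - pi/7)^2)) - log(-32/7 + sqrt(1073)/7)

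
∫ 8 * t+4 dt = 4*t^2 + 4*t + C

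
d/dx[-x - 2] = -1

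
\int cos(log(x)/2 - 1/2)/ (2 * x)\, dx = sin((log(x) - 1)/2) + C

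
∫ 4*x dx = 2*x^2 + C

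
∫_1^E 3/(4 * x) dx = 3/4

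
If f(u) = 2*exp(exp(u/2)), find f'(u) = exp(u/2 + exp(u/2))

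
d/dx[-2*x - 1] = -2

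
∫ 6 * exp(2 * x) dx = 3*exp(2*x) + C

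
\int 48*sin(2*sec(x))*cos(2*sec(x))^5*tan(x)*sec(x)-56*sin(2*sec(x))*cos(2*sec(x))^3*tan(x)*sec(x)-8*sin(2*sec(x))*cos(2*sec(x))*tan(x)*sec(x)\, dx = (-4*cos(2*sec(x))^4 + 7*cos(2*sec(x))^2 + 2)*cos(2*sec(x))^2 + C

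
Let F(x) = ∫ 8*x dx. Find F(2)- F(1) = 12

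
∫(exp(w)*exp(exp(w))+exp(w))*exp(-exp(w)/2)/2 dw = 2*sinh(exp(w)/2) + C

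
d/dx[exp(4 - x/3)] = -exp(4 - x/3)/3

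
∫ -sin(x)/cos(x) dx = log(4*cos(x)) + C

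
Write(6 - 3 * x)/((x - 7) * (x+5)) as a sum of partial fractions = -7/(4*(x + 5)) - 5/(4*(x - 7))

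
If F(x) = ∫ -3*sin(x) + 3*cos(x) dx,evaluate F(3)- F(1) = 3*cos(3) - 3*sin(1) - 3*cos(1) + 3*sin(3)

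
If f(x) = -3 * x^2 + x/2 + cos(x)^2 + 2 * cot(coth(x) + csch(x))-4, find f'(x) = -6*x - sin(2*x) + 1/2 + 2*cosh(x)/(sin(coth(x) + csch(x))^2*sinh(x)^2) + 2/(sin(coth(x) + csch(x))^2*sinh(x)^2)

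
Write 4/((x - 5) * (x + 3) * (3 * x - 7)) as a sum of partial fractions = -9/(32*(3*x - 7)) + 1/(32*(x + 3)) + 1/(16*(x - 5))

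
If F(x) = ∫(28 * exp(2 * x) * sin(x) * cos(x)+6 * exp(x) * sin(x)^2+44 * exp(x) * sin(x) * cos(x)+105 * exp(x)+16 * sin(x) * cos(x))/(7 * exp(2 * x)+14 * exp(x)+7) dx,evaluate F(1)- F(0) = -55/2 + (36 - cos(2))*(3*E/(7*(1 + E)) + 4/7)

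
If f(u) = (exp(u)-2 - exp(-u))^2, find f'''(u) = (8*exp(4*u) - 4*exp(3*u) - 4*exp(u) - 8)*exp(-2*u)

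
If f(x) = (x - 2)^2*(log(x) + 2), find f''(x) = (2*x^2*log(x) + 7*x^2 - 4*x - 4)/x^2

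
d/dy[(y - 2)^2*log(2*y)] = (2*y^2*log(y) + y^2 + 2*y^2*log(2) - 4*y*log(y) - 4*y - 4*y*log(2) + 4)/y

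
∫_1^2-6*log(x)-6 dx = -12*log(2)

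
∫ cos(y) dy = sin(y) + C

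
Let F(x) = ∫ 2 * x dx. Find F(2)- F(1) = 3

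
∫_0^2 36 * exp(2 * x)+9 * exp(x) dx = -27 + 9*exp(2) + 18*exp(4)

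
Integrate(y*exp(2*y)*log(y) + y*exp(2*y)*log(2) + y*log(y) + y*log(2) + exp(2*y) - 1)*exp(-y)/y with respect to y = 2*log(2*y)*sinh(y) + C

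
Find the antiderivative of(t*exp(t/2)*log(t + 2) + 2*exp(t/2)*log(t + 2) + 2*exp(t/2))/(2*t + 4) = exp(t/2)*log(t + 2) + C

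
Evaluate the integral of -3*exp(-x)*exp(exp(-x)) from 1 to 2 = -3*exp(exp(-1)) + 3*exp(exp(-2))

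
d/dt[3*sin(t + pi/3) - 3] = 3*cos(t + pi/3)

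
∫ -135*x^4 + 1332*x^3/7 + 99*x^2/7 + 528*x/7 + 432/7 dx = -27*x^5 + 333*x^4/7 + 33*x^3/7 + 264*x^2/7 + 432*x/7 + C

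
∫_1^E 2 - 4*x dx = (-1 + E/2)*(-4*E - 4) - 4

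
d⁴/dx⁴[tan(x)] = 24*tan(x)^5 + 40*tan(x)^3 + 16*tan(x)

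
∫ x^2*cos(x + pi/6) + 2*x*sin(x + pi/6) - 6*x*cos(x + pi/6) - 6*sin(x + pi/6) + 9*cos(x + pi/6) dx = (x - 3)^2*sin(x + pi/6) + C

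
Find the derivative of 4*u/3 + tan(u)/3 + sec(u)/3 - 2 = tan(u)^2/3 + tan(u)*sec(u)/3 + 5/3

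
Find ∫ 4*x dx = 2*x^2 + C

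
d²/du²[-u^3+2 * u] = -6*u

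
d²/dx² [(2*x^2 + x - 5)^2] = 48*x^2 + 24*x - 38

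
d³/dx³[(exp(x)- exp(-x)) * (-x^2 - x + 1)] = (-x^2*exp(2*x) - x^2 - 7*x*exp(2*x) + 5*x - 8*exp(2*x) - 2)*exp(-x)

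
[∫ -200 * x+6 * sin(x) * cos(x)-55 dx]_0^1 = -155 + 3*sin(1)^2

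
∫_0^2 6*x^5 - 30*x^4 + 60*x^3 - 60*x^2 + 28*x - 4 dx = 0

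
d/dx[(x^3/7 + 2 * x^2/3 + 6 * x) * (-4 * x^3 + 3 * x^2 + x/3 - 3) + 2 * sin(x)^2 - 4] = -24*x^5/7 - 235*x^4/21 - 1844*x^3/21 + 1121*x^2/21 + 2*sin(2*x) - 18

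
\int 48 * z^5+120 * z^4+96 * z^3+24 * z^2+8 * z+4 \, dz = 8*z^6 + 24*z^5 + 24*z^4 + 8*z^3 + 4*z^2 + 4*z + C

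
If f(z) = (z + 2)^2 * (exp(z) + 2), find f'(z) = z^2*exp(z) + 6*z*exp(z) + 4*z + 8*exp(z) + 8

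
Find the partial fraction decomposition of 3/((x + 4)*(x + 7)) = -1/(x + 7) + 1/(x + 4)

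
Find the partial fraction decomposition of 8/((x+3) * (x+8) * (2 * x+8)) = 1/(5*(x + 8)) - 1/(x + 4) + 4/(5*(x + 3))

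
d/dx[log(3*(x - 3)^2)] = 2/(x - 3)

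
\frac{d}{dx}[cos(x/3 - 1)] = -sin(x/3 - 1)/3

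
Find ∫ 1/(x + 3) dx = log(x + 3) + C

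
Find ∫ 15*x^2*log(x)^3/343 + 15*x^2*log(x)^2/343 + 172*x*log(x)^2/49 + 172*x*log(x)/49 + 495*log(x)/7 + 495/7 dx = 3*x*log(x)/7 + 5*(x*log(x) + 42)^3/343 - 4*(x*log(x) + 42)^2/49 + C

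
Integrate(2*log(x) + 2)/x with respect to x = (log(x) + 1)^2 + C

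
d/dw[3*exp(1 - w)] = -3*exp(1 - w)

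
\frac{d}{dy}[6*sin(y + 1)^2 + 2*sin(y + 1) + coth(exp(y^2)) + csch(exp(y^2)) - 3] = -2*y*exp(y^2)*cosh(exp(y^2))/sinh(exp(y^2))^2 - 2*y*exp(y^2)/sinh(exp(y^2))^2 + 6*sin(2*y + 2) + 2*cos(y + 1)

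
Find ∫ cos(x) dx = sin(x) + C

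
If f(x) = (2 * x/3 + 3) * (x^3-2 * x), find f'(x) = 8*x^3/3 + 9*x^2 - 8*x/3 - 6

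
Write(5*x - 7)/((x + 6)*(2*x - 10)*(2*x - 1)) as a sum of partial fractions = 1/(13*(2*x - 1)) - 37/(286*(x + 6)) + 1/(11*(x - 5))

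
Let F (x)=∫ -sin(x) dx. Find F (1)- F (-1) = 0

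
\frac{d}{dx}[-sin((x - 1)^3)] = -3*(x - 1)^2*cos(x^3 - 3*x^2 + 3*x - 1)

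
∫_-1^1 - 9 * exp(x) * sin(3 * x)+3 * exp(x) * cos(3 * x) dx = 3*(E - exp(-1))*cos(3)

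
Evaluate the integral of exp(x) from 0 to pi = -1 + exp(pi)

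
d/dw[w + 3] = 1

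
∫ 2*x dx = x^2 + C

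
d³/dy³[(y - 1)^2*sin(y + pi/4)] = -y^2*cos(y + pi/4) - 6*y*sin(y + pi/4) + 2*y*cos(y + pi/4) + 6*sin(y + pi/4) + 5*cos(y + pi/4)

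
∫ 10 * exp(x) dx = 10*exp(x) + C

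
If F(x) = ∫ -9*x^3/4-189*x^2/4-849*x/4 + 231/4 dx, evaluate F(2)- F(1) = -6069/16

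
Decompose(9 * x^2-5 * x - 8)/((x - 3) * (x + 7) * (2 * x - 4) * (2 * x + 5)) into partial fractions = 3/(11*(2*x + 5)) - 13/(45*(x + 7)) - 1/(9*(x - 2)) + 29/(110*(x - 3))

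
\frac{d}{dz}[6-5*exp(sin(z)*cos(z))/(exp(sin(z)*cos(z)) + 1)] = -5*exp(sin(2*z)/2)*cos(2*z)/(exp(sin(2*z)/2) + 1)^2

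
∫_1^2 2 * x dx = 3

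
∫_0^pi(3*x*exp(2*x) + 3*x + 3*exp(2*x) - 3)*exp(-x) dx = 3*pi*(-exp(-pi) + exp(pi))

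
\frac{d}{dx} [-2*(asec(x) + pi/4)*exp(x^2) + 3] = (-4*x^3*sqrt(1 - 1/x^2)*exp(x^2)*asec(x) - pi*x^3*sqrt(1 - 1/x^2)*exp(x^2) - 2*exp(x^2))/(x^2*sqrt(1 - 1/x^2))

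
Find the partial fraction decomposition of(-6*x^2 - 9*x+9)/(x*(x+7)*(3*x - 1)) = 24/(11*(3*x - 1)) - 111/(77*(x + 7)) - 9/(7*x)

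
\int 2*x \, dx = x^2 + C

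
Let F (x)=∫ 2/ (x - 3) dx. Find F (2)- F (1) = -log(4)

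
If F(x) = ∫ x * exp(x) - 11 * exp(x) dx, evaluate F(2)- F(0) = 12 - 10*exp(2)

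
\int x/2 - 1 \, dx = x^2/4 - x + C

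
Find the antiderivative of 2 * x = x^2 + C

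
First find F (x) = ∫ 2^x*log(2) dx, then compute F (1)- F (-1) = 3/2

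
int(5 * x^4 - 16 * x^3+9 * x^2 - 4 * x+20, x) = x^5 - 4*x^4 + 3*x^3 - 2*x^2 + 20*x + C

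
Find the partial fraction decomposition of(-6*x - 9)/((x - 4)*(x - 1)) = 5/(x - 1) - 11/(x - 4)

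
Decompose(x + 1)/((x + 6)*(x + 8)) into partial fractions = 7/(2*(x + 8)) - 5/(2*(x + 6))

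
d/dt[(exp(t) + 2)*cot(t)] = exp(t)/tan(t) - exp(t)/sin(t)^2 - 2/sin(t)^2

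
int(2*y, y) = y^2 + C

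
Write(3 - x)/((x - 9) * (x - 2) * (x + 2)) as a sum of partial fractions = 5/(44*(x + 2)) - 1/(28*(x - 2)) - 6/(77*(x - 9))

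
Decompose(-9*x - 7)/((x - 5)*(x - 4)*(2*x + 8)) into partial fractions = 29/(144*(x + 4)) + 43/(16*(x - 4)) - 26/(9*(x - 5))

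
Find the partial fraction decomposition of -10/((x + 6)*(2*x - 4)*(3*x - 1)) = 9/(19*(3*x - 1)) - 5/(152*(x + 6)) - 1/(8*(x - 2))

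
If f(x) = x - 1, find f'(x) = 1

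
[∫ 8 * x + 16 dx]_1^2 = 28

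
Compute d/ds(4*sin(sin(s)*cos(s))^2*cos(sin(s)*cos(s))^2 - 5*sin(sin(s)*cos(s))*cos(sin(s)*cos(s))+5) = -sin(2*s - 2*sin(2*s)) + sin(2*s + 2*sin(2*s)) - 5*cos(2*s - sin(2*s))/2 - 5*cos(2*s + sin(2*s))/2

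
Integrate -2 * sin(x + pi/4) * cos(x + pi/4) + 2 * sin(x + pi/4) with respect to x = (cos(x + pi/4) - 1)^2 + C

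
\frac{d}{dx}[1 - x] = -1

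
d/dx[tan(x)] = cos(x)^(-2)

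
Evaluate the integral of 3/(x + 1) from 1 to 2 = -log(8) + log(27)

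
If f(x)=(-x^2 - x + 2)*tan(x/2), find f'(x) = -x^2/(2*cos(x/2)^2) - 2*x*tan(x/2) - x/(2*cos(x/2)^2) - tan(x/2) + cos(x/2)^(-2)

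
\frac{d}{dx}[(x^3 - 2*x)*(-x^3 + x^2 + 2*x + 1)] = -6*x^5 + 5*x^4 + 16*x^3 - 3*x^2 - 8*x - 2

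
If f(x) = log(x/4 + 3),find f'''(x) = 2/(x^3 + 36*x^2 + 432*x + 1728)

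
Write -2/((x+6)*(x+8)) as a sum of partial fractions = 1/(x + 8) - 1/(x + 6)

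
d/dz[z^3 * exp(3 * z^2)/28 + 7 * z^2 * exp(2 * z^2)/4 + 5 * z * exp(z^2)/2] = 3*z^4*exp(3*z^2)/14 + 7*z^3*exp(2*z^2) + 3*z^2*exp(3*z^2)/28 + 5*z^2*exp(z^2) + 7*z*exp(2*z^2)/2 + 5*exp(z^2)/2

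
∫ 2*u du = u^2 + C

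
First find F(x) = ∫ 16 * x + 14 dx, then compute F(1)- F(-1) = 28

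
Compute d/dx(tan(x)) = cos(x)^(-2)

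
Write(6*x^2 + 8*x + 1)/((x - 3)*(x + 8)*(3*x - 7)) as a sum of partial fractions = -471/(62*(3*x - 7)) + 321/(341*(x + 8)) + 79/(22*(x - 3))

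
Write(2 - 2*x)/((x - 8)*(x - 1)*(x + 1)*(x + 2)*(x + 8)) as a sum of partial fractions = 1/(336*(x + 8)) - 1/(30*(x + 2)) + 2/(63*(x + 1)) - 1/(720*(x - 8))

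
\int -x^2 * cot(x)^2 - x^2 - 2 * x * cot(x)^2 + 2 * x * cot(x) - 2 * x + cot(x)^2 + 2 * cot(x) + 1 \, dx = ((x + 1)^2 - 2)*cot(x) + C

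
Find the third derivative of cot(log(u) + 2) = (-6*cot(log(u) + 2)^4 - 6*cot(log(u) + 2)^3 - 10*cot(log(u) + 2)^2 - 6*cot(log(u) + 2) - 4)/u^3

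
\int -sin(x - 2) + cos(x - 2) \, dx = sqrt(2)*cos(-x + pi/4 + 2) + C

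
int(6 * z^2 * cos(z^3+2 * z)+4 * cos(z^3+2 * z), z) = 2*sin(z*(z^2 + 2)) + C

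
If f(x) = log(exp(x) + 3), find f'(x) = exp(x)/(exp(x) + 3)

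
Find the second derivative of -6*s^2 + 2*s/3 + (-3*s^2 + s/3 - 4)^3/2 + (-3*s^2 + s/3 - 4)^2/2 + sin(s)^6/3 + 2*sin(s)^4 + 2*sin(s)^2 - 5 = -405*s^4 + 90*s^3 - 600*s^2 + 595*s/9 - 12*sin(s)^6 - 22*sin(s)^4 + 16*sin(s)^2 - 1163/9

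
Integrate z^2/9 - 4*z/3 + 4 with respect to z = z^3/27 - 2*z^2/3 + 4*z + C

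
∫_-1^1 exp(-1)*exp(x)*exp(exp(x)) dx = -exp(-1 + exp(-1)) + exp(-1 + E)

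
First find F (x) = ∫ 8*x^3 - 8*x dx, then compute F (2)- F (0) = 16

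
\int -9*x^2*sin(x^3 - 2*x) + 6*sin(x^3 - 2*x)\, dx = 3*cos(x*(x^2 - 2)) + C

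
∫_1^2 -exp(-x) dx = -exp(-1) + exp(-2)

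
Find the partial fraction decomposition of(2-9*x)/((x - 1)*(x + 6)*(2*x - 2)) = 4/(7*(x + 6)) - 4/(7*(x - 1)) - 1/(2*(x - 1)^2)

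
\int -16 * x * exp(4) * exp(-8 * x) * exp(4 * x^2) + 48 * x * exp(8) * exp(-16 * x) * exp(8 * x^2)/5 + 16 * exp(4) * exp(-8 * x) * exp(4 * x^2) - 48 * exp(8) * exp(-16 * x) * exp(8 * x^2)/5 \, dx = (3*exp(4*(x - 1)^2) - 10)*exp(4*(x - 1)^2)/5 + C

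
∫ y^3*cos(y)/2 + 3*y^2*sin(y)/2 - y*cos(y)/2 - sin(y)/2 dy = y*(y^2 - 1)*sin(y)/2 + C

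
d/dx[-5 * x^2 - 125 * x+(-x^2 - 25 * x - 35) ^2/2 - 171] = 2*x^3 + 75*x^2 + 685*x + 750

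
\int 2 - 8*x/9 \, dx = -4*x^2/9 + 2*x + C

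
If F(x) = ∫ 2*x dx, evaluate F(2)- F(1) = 3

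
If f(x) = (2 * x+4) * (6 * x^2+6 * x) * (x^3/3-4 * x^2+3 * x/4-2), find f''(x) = 120*x^4 - 720*x^3 - 1524*x^2 - 558*x - 108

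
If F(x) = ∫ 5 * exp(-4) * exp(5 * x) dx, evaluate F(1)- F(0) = E - exp(-4)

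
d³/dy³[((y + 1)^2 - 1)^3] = 120*y^3 + 360*y^2 + 288*y + 48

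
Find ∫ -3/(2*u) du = -3*log(u)/2 + C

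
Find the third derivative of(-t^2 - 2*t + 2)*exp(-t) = (t^2 - 4*t - 2)*exp(-t)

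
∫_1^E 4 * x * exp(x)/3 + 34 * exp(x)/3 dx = -34*E/3 + 2*(2*E/3 + 5)*exp(E)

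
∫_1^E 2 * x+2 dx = -4 + (1 + E)^2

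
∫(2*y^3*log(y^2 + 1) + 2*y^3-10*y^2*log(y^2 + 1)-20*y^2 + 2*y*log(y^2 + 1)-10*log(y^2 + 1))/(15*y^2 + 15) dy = y*(y - 10)*log(y^2 + 1)/15 + C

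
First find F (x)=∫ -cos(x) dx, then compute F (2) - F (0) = -sin(2)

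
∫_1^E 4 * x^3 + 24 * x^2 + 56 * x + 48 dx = -121 + (2 + (2 + E)^2)^2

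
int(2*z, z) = z^2 + C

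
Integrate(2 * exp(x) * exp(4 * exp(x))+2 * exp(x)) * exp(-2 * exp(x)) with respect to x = 2*sinh(2*exp(x)) + C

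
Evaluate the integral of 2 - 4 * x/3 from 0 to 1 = 4/3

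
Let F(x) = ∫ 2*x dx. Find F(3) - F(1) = 8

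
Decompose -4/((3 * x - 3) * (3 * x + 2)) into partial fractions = 4/(5*(3*x + 2)) - 4/(15*(x - 1))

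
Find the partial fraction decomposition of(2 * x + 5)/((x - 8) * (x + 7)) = 3/(5*(x + 7)) + 7/(5*(x - 8))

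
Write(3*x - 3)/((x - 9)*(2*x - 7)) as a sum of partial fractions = -15/(11*(2*x - 7)) + 24/(11*(x - 9))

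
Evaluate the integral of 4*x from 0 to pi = 2*pi^2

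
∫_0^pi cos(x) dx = 0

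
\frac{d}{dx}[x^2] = 2*x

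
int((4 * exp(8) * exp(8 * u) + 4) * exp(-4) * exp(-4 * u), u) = 2*sinh(4*u + 4) + C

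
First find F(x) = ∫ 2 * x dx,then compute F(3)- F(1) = 8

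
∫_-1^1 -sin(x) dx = 0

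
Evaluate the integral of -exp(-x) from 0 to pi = -1 + exp(-pi)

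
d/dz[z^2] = 2*z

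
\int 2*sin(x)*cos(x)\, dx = -cos(x)^2 + C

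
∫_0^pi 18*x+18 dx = -9 + (3 + 3*pi)^2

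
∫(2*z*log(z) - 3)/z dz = (2*z - 3)*(log(z) - 1) + C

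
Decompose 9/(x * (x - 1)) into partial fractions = 9/(x - 1) - 9/x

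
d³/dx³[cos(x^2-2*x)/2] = 4*x^3*sin(x*(x - 2)) - 12*x^2*sin(x*(x - 2)) + 12*x*sin(x*(x - 2)) - 6*x*cos(x*(x - 2)) - 4*sin(x*(x - 2)) + 6*cos(x*(x - 2))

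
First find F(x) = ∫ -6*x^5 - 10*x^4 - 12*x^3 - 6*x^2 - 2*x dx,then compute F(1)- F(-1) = -8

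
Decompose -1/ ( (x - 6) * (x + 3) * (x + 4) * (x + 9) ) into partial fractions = 1/(450*(x + 9)) - 1/(50*(x + 4)) + 1/(54*(x + 3)) - 1/(1350*(x - 6))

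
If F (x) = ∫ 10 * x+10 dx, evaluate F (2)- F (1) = 25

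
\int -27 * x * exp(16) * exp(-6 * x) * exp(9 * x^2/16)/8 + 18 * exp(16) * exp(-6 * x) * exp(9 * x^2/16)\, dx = -3*exp((3*x - 16)^2/16) + C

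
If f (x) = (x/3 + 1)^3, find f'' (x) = 2*x/9 + 2/3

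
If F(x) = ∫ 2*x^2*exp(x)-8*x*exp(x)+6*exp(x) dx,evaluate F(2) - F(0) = -18 + 2*exp(2)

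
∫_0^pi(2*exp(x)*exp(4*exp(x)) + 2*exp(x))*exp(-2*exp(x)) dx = -exp(2) - exp(-2*exp(pi)) + exp(-2) + exp(2*exp(pi))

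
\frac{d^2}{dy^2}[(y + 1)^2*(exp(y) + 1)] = y^2*exp(y) + 6*y*exp(y) + 7*exp(y) + 2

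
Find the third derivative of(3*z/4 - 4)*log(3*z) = (-3*z - 32)/(4*z^3)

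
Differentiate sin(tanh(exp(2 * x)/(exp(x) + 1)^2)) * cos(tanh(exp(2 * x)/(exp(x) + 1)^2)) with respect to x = 2*exp(2*x)*cos(2*tanh(exp(2*x)/(exp(2*x) + 2*exp(x) + 1)))/((exp(3*x) + 3*exp(2*x) + 3*exp(x) + 1)*cosh(exp(2*x)/(exp(2*x) + 2*exp(x) + 1))^2)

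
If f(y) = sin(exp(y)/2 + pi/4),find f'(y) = exp(y)*cos(exp(y)/2 + pi/4)/2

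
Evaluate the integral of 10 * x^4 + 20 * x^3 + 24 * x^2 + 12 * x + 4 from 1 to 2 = 215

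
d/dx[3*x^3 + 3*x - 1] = 9*x^2 + 3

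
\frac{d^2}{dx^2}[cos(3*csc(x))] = -3*(sin(3/sin(x))*cos(x)^2 + sin(3/sin(x)) + 3*cos(x)^2*cos(3/sin(x))/sin(x))/sin(x)^3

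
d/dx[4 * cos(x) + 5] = -4*sin(x)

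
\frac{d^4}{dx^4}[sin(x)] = sin(x)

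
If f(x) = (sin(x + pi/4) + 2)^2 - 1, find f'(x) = cos(2*x) + 4*cos(x + pi/4)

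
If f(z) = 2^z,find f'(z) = 2^z*log(2)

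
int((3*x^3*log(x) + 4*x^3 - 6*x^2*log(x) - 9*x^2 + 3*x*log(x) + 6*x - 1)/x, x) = (x - 1)^3*(log(x) + 1) + C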